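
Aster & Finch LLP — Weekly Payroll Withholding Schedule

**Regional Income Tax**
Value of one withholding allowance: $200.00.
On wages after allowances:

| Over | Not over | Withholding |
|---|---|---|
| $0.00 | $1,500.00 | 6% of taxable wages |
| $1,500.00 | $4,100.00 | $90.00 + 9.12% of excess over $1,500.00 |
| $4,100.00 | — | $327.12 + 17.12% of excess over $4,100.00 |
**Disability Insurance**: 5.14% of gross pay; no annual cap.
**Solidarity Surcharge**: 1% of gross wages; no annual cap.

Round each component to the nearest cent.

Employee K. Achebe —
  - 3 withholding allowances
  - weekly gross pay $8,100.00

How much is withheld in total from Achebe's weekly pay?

Regional Income Tax: taxable = $8,100.00 − 3×$200.00 = $7,500.00
  $327.12 + 17.12% × ($7,500.00 − $4,100.00) = $327.12 + 17.12% × $3,400.00 = $909.20
Disability Insurance: 5.14% × $8,100.00 = $416.34
Solidarity Surcharge: 1% × $8,100.00 = $81.00
Total: $909.20 + $416.34 + $81.00 = $1,406.54

$1,406.54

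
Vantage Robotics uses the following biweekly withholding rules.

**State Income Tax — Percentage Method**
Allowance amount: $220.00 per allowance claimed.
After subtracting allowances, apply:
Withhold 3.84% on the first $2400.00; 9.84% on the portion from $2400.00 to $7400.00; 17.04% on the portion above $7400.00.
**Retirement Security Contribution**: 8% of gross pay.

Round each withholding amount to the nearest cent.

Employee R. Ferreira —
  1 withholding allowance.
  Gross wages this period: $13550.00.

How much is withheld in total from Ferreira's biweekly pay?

$2678.63

State Income Tax: taxable = $13550.00 − 1×$220.00 = $13330.00
  $584.16 + 17.04% × ($13330.00 − $7400.00) = $584.16 + 17.04% × $5930.00 = $1594.63
Retirement Security Contribution: 8% × $13550.00 = $1084.00
Total: $1594.63 + $1084.00 = $2678.63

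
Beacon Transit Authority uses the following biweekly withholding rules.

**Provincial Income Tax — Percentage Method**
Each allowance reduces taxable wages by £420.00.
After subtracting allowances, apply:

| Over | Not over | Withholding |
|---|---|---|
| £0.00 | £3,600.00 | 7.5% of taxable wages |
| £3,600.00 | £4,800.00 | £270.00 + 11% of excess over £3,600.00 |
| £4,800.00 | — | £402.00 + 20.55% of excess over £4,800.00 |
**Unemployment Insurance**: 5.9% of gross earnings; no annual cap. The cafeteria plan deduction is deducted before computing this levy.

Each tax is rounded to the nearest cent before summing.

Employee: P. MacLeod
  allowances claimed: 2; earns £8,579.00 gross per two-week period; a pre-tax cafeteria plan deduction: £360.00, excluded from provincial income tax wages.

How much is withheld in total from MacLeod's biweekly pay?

£1,416.90

Provincial Income Tax: taxable = £8,579.00 − £360.00 − 2×£420.00 = £7,379.00
  £402.00 + 20.55% × (£7,379.00 − £4,800.00) = £402.00 + 20.55% × £2,579.00 = £931.98
Unemployment Insurance: 5.9% × £8,219.00 = £484.92
Total: £931.98 + £484.92 = £1,416.90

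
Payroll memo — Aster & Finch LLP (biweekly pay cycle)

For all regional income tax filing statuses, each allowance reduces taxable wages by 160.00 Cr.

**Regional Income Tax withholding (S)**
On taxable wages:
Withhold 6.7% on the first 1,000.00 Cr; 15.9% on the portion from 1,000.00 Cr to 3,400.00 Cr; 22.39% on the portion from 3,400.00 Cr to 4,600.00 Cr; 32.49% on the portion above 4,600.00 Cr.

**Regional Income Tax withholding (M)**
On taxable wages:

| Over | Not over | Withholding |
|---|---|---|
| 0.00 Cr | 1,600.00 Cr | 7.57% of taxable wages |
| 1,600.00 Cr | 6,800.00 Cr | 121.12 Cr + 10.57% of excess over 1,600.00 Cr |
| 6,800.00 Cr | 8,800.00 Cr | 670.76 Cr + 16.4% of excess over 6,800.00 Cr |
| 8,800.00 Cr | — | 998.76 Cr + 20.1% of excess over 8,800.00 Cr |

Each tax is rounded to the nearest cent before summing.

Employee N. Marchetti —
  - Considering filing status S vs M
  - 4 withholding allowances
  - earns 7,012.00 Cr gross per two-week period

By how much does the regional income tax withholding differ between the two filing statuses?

667.48 Cr

Regional Income Tax (S): taxable = 7,012.00 Cr − 4×160.00 Cr = 6,372.00 Cr
  717.28 Cr + 32.49% × (6,372.00 Cr − 4,600.00 Cr) = 717.28 Cr + 32.49% × 1,772.00 Cr = 1,293.00 Cr
Regional Income Tax (M): taxable = 7,012.00 Cr − 4×160.00 Cr = 6,372.00 Cr
  121.12 Cr + 10.57% × (6,372.00 Cr − 1,600.00 Cr) = 121.12 Cr + 10.57% × 4,772.00 Cr = 625.52 Cr
Difference: |1,293.00 Cr − 625.52 Cr| = 667.48 Cr (higher under S)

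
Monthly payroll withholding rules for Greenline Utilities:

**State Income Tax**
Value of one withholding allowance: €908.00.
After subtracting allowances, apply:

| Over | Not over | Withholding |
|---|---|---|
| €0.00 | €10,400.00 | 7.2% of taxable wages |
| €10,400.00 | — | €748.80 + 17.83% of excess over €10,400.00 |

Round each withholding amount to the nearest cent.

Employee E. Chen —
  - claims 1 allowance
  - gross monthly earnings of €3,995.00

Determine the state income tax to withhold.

State Income Tax: taxable = €3,995.00 − 1×€908.00 = €3,087.00
  7.2% × €3,087.00 = €222.26

€222.26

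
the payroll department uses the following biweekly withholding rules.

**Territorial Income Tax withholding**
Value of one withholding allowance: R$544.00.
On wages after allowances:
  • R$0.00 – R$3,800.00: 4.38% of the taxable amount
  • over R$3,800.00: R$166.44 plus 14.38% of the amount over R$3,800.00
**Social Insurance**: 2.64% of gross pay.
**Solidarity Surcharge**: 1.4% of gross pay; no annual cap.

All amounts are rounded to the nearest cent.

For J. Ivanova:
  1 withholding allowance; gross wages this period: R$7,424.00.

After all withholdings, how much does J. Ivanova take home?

R$6,514.73

Territorial Income Tax: taxable = R$7,424.00 − 1×R$544.00 = R$6,880.00
  R$166.44 + 14.38% × (R$6,880.00 − R$3,800.00) = R$166.44 + 14.38% × R$3,080.00 = R$609.34
Social Insurance: 2.64% × R$7,424.00 = R$195.99
Solidarity Surcharge: 1.4% × R$7,424.00 = R$103.94
Total withheld: R$609.34 + R$195.99 + R$103.94 = R$909.27
Net pay: R$7,424.00 − R$909.27 = R$6,514.73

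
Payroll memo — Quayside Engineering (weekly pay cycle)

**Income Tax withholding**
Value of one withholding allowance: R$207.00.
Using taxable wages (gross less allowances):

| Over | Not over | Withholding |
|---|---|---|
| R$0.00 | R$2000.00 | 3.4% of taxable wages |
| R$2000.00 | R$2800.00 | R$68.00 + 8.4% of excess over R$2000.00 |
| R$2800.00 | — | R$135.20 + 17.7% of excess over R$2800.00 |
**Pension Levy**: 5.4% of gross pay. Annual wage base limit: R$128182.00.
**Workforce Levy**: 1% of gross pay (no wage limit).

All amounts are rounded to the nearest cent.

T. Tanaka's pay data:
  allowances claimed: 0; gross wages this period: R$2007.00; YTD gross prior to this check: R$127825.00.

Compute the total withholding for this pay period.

Income Tax: taxable = R$2007.00
  R$68.00 + 8.4% × (R$2007.00 − R$2000.00) = R$68.00 + 8.4% × R$7.00 = R$68.59
Pension Levy: cap R$128182.00 − YTD R$127825.00 = R$357.00 subject; 5.4% × R$357.00 = R$19.28
Workforce Levy: 1% × R$2007.00 = R$20.07
Total: R$68.59 + R$19.28 + R$20.07 = R$107.94

R$107.94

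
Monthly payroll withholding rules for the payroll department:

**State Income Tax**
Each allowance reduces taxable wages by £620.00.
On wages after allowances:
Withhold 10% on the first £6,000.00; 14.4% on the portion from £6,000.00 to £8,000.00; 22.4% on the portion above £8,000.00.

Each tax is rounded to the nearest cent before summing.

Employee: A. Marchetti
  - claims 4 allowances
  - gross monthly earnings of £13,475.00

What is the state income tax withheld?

State Income Tax: taxable = £13,475.00 − 4×£620.00 = £10,995.00
  £888.00 + 22.4% × (£10,995.00 − £8,000.00) = £888.00 + 22.4% × £2,995.00 = £1,558.88

£1,558.88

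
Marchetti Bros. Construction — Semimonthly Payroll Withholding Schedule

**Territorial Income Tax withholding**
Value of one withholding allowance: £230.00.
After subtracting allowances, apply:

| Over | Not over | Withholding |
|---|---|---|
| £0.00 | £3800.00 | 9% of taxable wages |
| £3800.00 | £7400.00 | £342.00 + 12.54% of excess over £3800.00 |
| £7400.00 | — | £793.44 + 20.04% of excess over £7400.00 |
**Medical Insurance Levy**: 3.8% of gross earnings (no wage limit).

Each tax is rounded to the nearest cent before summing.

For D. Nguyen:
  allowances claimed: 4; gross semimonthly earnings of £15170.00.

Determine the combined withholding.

Territorial Income Tax: taxable = £15170.00 − 4×£230.00 = £14250.00
  £793.44 + 20.04% × (£14250.00 − £7400.00) = £793.44 + 20.04% × £6850.00 = £2166.18
Medical Insurance Levy: 3.8% × £15170.00 = £576.46
Total: £2166.18 + £576.46 = £2742.64

£2742.64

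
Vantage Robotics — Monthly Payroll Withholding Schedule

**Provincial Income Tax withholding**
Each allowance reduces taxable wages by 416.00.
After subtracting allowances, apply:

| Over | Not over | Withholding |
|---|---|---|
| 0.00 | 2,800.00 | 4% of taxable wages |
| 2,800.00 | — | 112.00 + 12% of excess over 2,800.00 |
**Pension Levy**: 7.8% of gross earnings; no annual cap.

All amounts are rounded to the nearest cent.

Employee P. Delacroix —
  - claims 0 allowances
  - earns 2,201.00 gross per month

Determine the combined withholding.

259.72

Provincial Income Tax: taxable = 2,201.00
  4% × 2,201.00 = 88.04
Pension Levy: 7.8% × 2,201.00 = 171.68
Total: 88.04 + 171.68 = 259.72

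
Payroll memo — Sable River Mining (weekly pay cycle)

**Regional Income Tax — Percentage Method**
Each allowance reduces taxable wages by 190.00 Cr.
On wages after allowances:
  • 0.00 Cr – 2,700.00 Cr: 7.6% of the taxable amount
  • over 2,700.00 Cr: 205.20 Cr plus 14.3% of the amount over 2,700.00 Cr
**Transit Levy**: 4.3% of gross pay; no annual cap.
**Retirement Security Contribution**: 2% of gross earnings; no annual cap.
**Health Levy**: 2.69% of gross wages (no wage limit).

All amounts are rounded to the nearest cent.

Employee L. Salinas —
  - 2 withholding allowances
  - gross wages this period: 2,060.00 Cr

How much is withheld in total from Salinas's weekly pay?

312.87 Cr

Regional Income Tax: taxable = 2,060.00 Cr − 2×190.00 Cr = 1,680.00 Cr
  7.6% × 1,680.00 Cr = 127.68 Cr
Transit Levy: 4.3% × 2,060.00 Cr = 88.58 Cr
Retirement Security Contribution: 2% × 2,060.00 Cr = 41.20 Cr
Health Levy: 2.69% × 2,060.00 Cr = 55.41 Cr
Total: 127.68 Cr + 88.58 Cr + 41.20 Cr + 55.41 Cr = 312.87 Cr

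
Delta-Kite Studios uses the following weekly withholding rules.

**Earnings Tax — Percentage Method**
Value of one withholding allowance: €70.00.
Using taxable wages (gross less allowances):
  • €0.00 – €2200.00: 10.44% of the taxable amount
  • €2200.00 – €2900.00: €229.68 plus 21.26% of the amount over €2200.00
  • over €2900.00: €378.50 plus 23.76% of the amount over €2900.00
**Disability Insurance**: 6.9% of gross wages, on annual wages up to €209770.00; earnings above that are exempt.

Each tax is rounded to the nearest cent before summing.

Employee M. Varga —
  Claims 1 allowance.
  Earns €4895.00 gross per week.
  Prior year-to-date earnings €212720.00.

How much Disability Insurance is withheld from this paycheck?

€0.00

Disability Insurance: YTD €212720.00 ≥ cap €209770.00 → €0.00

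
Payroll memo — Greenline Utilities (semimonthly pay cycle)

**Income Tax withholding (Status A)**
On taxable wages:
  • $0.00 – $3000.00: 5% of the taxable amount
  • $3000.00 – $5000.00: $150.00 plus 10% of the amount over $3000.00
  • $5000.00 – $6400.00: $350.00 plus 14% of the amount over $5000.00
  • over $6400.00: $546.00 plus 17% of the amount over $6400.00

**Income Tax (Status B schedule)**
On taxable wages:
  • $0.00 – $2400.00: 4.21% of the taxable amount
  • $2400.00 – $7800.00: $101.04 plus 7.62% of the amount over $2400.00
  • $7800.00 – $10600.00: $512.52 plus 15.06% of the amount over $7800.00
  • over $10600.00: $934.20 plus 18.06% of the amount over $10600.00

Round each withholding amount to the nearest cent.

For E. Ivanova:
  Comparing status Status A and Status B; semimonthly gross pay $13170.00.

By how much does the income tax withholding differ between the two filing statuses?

$298.56

Income Tax (Status A): taxable = $13170.00
  $546.00 + 17% × ($13170.00 − $6400.00) = $546.00 + 17% × $6770.00 = $1696.90
Income Tax (Status B): taxable = $13170.00
  $934.20 + 18.06% × ($13170.00 − $10600.00) = $934.20 + 18.06% × $2570.00 = $1398.34
Difference: |$1696.90 − $1398.34| = $298.56 (higher under Status A)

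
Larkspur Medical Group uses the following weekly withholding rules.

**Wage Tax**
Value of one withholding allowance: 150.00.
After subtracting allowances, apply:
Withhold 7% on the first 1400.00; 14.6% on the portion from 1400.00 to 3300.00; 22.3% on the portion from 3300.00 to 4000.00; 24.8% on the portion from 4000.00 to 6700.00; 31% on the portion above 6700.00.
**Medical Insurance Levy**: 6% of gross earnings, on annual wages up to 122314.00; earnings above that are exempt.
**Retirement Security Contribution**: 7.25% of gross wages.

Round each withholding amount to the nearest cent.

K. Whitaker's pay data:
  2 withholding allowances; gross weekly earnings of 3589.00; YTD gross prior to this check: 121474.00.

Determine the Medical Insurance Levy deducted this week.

Medical Insurance Levy: cap 122314.00 − YTD 121474.00 = 840.00 subject; 6% × 840.00 = 50.40

50.40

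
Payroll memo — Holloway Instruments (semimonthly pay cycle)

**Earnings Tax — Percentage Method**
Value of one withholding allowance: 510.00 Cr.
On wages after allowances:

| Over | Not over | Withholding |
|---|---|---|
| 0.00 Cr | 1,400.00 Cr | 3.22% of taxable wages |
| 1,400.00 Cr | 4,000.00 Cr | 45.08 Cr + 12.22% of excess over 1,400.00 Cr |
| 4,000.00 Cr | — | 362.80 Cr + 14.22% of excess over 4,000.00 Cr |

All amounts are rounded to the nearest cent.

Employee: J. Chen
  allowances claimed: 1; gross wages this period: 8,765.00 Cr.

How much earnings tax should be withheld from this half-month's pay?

967.86 Cr

Earnings Tax: taxable = 8,765.00 Cr − 1×510.00 Cr = 8,255.00 Cr
  362.80 Cr + 14.22% × (8,255.00 Cr − 4,000.00 Cr) = 362.80 Cr + 14.22% × 4,255.00 Cr = 967.86 Cr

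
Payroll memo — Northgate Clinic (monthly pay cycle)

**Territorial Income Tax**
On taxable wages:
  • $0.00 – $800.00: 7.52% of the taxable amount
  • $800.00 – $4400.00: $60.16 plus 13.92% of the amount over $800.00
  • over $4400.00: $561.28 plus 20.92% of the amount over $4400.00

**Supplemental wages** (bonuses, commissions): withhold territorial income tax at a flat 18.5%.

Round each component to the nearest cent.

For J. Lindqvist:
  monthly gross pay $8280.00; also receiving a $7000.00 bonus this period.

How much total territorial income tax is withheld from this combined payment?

$2667.98

Territorial Income Tax: taxable = $8280.00
  $561.28 + 20.92% × ($8280.00 − $4400.00) = $561.28 + 20.92% × $3880.00 = $1372.98
Supplemental (18.5% flat on bonus): 18.5% × $7000.00 = $1295.00
Total territorial income tax: $1372.98 + $1295.00 = $2667.98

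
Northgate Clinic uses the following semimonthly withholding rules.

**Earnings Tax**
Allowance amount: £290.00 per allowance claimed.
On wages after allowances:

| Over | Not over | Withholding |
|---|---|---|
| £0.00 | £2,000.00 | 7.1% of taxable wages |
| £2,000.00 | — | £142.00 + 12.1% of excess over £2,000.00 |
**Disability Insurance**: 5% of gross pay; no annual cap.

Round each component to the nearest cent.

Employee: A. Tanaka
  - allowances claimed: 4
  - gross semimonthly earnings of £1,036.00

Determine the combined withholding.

£51.80

Earnings Tax: taxable = £1,036.00 − 4×£290.00 = £-124.00
  Taxable ≤ 0 → £0.00
Disability Insurance: 5% × £1,036.00 = £51.80
Total: £0.00 + £51.80 = £51.80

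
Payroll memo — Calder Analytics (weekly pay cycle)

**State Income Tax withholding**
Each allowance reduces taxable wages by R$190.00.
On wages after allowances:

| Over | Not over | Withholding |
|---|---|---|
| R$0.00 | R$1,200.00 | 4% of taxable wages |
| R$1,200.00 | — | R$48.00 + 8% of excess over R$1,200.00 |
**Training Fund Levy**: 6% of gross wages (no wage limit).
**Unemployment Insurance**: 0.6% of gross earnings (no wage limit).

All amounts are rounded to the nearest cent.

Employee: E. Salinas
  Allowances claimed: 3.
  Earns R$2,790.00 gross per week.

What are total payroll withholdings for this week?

R$313.74

State Income Tax: taxable = R$2,790.00 − 3×R$190.00 = R$2,220.00
  R$48.00 + 8% × (R$2,220.00 − R$1,200.00) = R$48.00 + 8% × R$1,020.00 = R$129.60
Training Fund Levy: 6% × R$2,790.00 = R$167.40
Unemployment Insurance: 0.6% × R$2,790.00 = R$16.74
Total: R$129.60 + R$167.40 + R$16.74 = R$313.74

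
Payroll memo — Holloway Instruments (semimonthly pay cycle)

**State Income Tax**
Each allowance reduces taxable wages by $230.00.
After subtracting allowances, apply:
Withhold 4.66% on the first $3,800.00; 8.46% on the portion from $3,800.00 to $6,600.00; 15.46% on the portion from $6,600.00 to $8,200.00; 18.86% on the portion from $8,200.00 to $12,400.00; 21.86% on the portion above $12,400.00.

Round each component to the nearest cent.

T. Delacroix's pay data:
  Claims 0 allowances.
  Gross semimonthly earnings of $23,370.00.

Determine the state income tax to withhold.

State Income Tax: taxable = $23,370.00
  $1,453.44 + 21.86% × ($23,370.00 − $12,400.00) = $1,453.44 + 21.86% × $10,970.00 = $3,851.48

$3,851.48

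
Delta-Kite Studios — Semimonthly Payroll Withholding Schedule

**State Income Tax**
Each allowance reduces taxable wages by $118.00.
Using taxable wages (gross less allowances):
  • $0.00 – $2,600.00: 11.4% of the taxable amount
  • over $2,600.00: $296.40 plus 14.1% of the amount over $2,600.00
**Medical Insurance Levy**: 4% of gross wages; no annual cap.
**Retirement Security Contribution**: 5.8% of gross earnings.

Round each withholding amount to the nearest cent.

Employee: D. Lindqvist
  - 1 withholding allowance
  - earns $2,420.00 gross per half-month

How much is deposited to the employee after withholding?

State Income Tax: taxable = $2,420.00 − 1×$118.00 = $2,302.00
  11.4% × $2,302.00 = $262.43
Medical Insurance Levy: 4% × $2,420.00 = $96.80
Retirement Security Contribution: 5.8% × $2,420.00 = $140.36
Total withheld: $262.43 + $96.80 + $140.36 = $499.59
Net pay: $2,420.00 − $499.59 = $1,920.41

$1,920.41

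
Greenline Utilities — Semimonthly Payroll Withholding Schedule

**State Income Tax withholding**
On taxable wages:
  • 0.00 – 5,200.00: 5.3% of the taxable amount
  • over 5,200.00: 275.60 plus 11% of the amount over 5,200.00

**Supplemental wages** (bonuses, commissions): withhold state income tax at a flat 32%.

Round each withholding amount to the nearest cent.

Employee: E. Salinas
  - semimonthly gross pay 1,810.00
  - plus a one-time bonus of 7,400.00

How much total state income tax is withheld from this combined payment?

State Income Tax: taxable = 1,810.00
  5.3% × 1,810.00 = 95.93
Supplemental (32% flat on bonus): 32% × 7,400.00 = 2,368.00
Total state income tax: 95.93 + 2,368.00 = 2,463.93

2,463.93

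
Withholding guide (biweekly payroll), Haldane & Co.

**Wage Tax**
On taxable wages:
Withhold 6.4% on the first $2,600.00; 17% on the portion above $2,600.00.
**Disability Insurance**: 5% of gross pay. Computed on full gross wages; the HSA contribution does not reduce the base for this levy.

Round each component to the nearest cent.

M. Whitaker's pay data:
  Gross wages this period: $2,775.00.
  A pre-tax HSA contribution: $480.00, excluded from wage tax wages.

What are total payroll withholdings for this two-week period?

Wage Tax: taxable = $2,775.00 − $480.00 = $2,295.00
  6.4% × $2,295.00 = $146.88
Disability Insurance: 5% × $2,775.00 = $138.75
Total: $146.88 + $138.75 = $285.63

$285.63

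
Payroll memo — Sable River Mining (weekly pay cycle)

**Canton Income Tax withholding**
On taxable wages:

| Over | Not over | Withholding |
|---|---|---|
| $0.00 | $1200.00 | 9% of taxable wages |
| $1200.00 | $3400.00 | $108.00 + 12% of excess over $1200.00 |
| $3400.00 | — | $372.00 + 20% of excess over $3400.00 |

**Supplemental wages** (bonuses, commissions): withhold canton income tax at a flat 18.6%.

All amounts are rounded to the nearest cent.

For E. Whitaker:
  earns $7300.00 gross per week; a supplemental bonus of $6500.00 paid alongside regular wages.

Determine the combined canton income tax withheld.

Canton Income Tax: taxable = $7300.00
  $372.00 + 20% × ($7300.00 − $3400.00) = $372.00 + 20% × $3900.00 = $1152.00
Supplemental (18.6% flat on bonus): 18.6% × $6500.00 = $1209.00
Total canton income tax: $1152.00 + $1209.00 = $2361.00

$2361.00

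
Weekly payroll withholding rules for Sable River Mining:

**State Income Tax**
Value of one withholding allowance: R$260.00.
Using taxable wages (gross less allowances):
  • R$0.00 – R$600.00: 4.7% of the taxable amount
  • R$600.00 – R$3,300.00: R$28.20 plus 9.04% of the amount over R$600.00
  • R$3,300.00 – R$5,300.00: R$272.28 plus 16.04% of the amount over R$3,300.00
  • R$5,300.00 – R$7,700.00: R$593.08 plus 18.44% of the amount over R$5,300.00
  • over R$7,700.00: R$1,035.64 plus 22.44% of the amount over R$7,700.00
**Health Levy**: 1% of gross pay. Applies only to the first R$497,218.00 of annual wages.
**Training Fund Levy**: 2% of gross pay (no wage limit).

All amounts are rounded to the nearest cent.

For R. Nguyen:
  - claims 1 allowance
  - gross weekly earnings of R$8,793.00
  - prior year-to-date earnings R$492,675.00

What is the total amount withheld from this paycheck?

State Income Tax: taxable = R$8,793.00 − 1×R$260.00 = R$8,533.00
  R$1,035.64 + 22.44% × (R$8,533.00 − R$7,700.00) = R$1,035.64 + 22.44% × R$833.00 = R$1,222.57
Health Levy: cap R$497,218.00 − YTD R$492,675.00 = R$4,543.00 subject; 1% × R$4,543.00 = R$45.43
Training Fund Levy: 2% × R$8,793.00 = R$175.86
Total: R$1,222.57 + R$45.43 + R$175.86 = R$1,443.86

R$1,443.86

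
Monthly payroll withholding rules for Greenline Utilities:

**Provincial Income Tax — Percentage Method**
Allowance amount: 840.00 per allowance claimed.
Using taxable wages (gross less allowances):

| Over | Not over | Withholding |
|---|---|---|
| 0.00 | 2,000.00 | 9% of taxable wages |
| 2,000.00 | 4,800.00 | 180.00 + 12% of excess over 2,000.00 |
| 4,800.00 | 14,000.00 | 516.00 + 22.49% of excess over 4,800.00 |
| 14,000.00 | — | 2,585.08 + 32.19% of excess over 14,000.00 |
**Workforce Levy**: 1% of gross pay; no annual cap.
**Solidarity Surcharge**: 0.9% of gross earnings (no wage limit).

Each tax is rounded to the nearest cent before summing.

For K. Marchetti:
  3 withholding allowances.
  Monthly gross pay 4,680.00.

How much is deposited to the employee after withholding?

Provincial Income Tax: taxable = 4,680.00 − 3×840.00 = 2,160.00
  180.00 + 12% × (2,160.00 − 2,000.00) = 180.00 + 12% × 160.00 = 199.20
Workforce Levy: 1% × 4,680.00 = 46.80
Solidarity Surcharge: 0.9% × 4,680.00 = 42.12
Total withheld: 199.20 + 46.80 + 42.12 = 288.12
Net pay: 4,680.00 − 288.12 = 4,391.88

4,391.88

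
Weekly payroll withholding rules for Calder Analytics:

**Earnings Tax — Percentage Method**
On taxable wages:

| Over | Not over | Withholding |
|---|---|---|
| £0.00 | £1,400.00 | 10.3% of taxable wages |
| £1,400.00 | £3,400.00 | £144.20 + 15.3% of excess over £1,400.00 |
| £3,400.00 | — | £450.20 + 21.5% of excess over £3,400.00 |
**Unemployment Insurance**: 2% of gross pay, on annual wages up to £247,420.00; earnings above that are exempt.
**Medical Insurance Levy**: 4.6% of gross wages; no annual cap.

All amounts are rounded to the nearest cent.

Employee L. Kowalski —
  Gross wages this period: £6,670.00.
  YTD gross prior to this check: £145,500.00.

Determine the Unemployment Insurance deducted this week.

Unemployment Insurance: 2% × £6,670.00 = £133.40

£133.40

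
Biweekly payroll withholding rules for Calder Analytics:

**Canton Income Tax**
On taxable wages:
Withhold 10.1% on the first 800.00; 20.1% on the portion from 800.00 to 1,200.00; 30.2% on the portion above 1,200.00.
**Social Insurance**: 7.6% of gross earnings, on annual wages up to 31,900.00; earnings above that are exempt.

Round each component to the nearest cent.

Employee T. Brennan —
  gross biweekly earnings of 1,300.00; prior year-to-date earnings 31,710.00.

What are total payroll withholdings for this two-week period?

Canton Income Tax: taxable = 1,300.00
  161.20 + 30.2% × (1,300.00 − 1,200.00) = 161.20 + 30.2% × 100.00 = 191.40
Social Insurance: cap 31,900.00 − YTD 31,710.00 = 190.00 subject; 7.6% × 190.00 = 14.44
Total: 191.40 + 14.44 = 205.84

205.84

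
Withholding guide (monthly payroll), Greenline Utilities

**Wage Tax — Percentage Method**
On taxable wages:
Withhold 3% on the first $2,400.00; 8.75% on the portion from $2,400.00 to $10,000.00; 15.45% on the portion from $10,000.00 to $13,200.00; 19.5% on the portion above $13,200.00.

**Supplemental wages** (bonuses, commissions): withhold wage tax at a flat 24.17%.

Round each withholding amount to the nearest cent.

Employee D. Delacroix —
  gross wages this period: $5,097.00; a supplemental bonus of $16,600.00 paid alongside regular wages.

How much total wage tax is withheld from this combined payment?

$4,320.21

Wage Tax: taxable = $5,097.00
  $72.00 + 8.75% × ($5,097.00 − $2,400.00) = $72.00 + 8.75% × $2,697.00 = $307.99
Supplemental (24.17% flat on bonus): 24.17% × $16,600.00 = $4,012.22
Total wage tax: $307.99 + $4,012.22 = $4,320.21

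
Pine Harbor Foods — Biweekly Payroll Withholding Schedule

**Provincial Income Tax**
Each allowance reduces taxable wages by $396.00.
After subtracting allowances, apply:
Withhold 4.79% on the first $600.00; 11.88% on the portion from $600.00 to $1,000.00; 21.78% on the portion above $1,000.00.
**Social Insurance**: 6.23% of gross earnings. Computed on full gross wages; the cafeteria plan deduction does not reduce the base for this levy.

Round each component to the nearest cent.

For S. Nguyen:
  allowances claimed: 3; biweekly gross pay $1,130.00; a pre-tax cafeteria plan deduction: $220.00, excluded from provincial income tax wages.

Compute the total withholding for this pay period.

Provincial Income Tax: taxable = $1,130.00 − $220.00 − 3×$396.00 = $-278.00
  Taxable ≤ 0 → $0.00
Social Insurance: 6.23% × $1,130.00 = $70.40
Total: $0.00 + $70.40 = $70.40

$70.40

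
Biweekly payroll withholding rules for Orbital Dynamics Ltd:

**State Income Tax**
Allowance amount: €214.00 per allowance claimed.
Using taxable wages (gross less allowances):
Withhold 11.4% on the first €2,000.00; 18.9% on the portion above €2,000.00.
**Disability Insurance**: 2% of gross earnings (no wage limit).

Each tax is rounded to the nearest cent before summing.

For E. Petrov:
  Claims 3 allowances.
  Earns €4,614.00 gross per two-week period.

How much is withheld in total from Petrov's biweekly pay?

State Income Tax: taxable = €4,614.00 − 3×€214.00 = €3,972.00
  €228.00 + 18.9% × (€3,972.00 − €2,000.00) = €228.00 + 18.9% × €1,972.00 = €600.71
Disability Insurance: 2% × €4,614.00 = €92.28
Total: €600.71 + €92.28 = €692.99

€692.99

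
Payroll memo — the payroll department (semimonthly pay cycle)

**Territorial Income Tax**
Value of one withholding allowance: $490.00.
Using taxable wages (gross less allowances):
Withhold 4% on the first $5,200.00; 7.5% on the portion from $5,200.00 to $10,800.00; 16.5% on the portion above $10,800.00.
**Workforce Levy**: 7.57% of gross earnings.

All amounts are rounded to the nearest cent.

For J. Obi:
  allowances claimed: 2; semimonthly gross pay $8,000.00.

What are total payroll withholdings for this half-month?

Territorial Income Tax: taxable = $8,000.00 − 2×$490.00 = $7,020.00
  $208.00 + 7.5% × ($7,020.00 − $5,200.00) = $208.00 + 7.5% × $1,820.00 = $344.50
Workforce Levy: 7.57% × $8,000.00 = $605.60
Total: $344.50 + $605.60 = $950.10

$950.10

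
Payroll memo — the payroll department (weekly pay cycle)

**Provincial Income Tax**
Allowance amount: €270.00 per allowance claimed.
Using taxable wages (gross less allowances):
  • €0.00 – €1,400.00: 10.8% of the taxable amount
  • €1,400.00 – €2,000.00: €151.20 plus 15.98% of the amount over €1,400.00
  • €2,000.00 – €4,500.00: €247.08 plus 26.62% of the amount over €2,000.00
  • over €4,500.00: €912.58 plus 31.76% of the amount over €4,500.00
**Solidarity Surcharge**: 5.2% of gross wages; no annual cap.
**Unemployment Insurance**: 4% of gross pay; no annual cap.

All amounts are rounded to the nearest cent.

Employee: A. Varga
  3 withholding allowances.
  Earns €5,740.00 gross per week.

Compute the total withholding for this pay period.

Provincial Income Tax: taxable = €5,740.00 − 3×€270.00 = €4,930.00
  €912.58 + 31.76% × (€4,930.00 − €4,500.00) = €912.58 + 31.76% × €430.00 = €1,049.15
Solidarity Surcharge: 5.2% × €5,740.00 = €298.48
Unemployment Insurance: 4% × €5,740.00 = €229.60
Total: €1,049.15 + €298.48 + €229.60 = €1,577.23

€1,577.23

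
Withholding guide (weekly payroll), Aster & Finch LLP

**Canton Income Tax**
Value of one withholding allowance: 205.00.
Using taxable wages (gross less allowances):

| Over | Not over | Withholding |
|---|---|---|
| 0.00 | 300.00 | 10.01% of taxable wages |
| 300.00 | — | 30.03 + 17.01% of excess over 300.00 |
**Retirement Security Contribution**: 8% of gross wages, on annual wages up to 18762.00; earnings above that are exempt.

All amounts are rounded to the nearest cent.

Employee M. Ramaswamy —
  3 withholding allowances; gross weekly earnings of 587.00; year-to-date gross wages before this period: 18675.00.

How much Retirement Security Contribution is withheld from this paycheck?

Retirement Security Contribution: cap 18762.00 − YTD 18675.00 = 87.00 subject; 8% × 87.00 = 6.96

6.96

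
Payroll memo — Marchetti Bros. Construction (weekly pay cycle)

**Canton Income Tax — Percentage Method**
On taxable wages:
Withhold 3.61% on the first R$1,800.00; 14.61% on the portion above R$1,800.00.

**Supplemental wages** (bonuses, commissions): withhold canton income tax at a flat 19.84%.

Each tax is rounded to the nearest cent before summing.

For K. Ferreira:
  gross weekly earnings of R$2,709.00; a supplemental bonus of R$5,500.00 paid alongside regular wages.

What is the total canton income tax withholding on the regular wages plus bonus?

R$1,288.98

Canton Income Tax: taxable = R$2,709.00
  R$64.98 + 14.61% × (R$2,709.00 − R$1,800.00) = R$64.98 + 14.61% × R$909.00 = R$197.78
Supplemental (19.84% flat on bonus): 19.84% × R$5,500.00 = R$1,091.20
Total canton income tax: R$197.78 + R$1,091.20 = R$1,288.98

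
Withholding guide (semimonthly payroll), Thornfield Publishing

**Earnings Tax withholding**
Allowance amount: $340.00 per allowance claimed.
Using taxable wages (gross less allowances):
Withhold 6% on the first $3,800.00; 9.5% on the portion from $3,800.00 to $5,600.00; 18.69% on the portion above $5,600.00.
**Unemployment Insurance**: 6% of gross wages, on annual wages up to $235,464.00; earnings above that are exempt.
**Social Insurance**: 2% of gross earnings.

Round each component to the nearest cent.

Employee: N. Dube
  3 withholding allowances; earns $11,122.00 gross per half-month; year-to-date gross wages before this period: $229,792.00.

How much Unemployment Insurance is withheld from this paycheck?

$340.32

Unemployment Insurance: cap $235,464.00 − YTD $229,792.00 = $5,672.00 subject; 6% × $5,672.00 = $340.32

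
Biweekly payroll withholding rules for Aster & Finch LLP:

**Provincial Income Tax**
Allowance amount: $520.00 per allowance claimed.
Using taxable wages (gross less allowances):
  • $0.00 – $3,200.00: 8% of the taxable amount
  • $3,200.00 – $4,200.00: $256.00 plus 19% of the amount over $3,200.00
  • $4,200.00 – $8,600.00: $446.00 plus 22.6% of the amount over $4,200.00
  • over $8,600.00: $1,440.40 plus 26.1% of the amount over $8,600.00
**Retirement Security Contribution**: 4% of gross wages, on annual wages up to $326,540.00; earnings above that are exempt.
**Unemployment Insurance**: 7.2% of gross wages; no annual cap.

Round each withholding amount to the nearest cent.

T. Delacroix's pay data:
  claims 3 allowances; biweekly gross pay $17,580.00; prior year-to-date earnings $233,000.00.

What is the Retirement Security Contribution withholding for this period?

Retirement Security Contribution: 4% × $17,580.00 = $703.20

$703.20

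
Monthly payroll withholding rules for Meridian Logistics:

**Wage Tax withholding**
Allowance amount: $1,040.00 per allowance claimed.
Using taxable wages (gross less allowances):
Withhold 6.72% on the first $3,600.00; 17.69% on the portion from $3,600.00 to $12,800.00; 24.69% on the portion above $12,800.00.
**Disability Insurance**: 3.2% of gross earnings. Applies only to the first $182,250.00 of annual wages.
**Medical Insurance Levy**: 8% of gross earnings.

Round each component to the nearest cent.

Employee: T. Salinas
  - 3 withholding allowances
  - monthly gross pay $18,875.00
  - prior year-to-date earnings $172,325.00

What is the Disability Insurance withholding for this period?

$317.60

Disability Insurance: cap $182,250.00 − YTD $172,325.00 = $9,925.00 subject; 3.2% × $9,925.00 = $317.60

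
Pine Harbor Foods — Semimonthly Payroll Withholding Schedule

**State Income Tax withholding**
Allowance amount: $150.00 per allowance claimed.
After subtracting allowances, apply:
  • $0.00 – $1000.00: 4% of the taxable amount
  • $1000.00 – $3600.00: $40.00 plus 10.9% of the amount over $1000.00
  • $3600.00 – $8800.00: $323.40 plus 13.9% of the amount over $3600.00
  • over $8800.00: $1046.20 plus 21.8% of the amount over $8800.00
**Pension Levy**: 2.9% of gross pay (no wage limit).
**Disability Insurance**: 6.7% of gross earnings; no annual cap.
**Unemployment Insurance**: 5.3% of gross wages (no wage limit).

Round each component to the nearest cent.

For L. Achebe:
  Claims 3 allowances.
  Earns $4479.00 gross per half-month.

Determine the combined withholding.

State Income Tax: taxable = $4479.00 − 3×$150.00 = $4029.00
  $323.40 + 13.9% × ($4029.00 − $3600.00) = $323.40 + 13.9% × $429.00 = $383.03
Pension Levy: 2.9% × $4479.00 = $129.89
Disability Insurance: 6.7% × $4479.00 = $300.09
Unemployment Insurance: 5.3% × $4479.00 = $237.39
Total: $383.03 + $129.89 + $300.09 + $237.39 = $1050.40

$1050.40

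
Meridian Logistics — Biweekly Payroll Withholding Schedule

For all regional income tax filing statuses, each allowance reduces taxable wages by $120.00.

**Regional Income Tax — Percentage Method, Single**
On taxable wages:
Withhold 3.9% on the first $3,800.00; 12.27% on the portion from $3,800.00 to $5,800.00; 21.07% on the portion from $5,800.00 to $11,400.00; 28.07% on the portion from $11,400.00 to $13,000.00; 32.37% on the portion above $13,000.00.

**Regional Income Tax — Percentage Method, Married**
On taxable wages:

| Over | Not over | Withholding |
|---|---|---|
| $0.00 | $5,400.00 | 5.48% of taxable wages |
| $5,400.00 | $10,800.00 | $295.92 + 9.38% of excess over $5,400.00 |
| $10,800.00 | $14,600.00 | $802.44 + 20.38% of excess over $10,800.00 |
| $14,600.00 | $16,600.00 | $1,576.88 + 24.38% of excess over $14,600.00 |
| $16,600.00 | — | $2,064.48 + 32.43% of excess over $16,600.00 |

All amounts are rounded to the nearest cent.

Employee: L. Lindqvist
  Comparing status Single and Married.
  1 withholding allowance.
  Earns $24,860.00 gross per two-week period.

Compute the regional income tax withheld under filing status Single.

Regional Income Tax (Single): taxable = $24,860.00 − 1×$120.00 = $24,740.00
  $2,022.64 + 32.37% × ($24,740.00 − $13,000.00) = $2,022.64 + 32.37% × $11,740.00 = $5,822.88

$5,822.88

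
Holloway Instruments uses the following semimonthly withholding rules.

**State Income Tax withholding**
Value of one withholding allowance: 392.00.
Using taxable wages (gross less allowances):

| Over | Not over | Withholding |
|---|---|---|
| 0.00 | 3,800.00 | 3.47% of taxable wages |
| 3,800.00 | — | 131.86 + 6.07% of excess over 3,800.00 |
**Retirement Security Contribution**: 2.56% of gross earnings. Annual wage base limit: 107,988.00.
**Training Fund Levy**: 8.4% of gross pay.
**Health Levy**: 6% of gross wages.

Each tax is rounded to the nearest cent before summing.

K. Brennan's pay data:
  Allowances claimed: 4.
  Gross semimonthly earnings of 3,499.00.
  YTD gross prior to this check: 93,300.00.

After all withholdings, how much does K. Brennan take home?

State Income Tax: taxable = 3,499.00 − 4×392.00 = 1,931.00
  3.47% × 1,931.00 = 67.01
Retirement Security Contribution: 2.56% × 3,499.00 = 89.57
Training Fund Levy: 8.4% × 3,499.00 = 293.92
Health Levy: 6% × 3,499.00 = 209.94
Total withheld: 67.01 + 89.57 + 293.92 + 209.94 = 660.44
Net pay: 3,499.00 − 660.44 = 2,838.56

2,838.56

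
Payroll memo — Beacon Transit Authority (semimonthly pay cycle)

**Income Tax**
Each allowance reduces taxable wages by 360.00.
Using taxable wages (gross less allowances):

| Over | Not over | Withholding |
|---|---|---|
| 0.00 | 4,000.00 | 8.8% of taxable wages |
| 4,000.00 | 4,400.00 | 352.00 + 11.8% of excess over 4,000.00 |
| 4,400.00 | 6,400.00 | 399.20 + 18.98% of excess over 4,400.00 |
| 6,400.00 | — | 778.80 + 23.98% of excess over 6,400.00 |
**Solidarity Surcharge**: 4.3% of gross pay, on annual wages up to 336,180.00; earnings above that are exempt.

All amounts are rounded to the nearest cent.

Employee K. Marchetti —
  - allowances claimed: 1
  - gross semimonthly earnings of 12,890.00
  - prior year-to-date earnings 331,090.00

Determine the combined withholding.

Income Tax: taxable = 12,890.00 − 1×360.00 = 12,530.00
  778.80 + 23.98% × (12,530.00 − 6,400.00) = 778.80 + 23.98% × 6,130.00 = 2,248.77
Solidarity Surcharge: cap 336,180.00 − YTD 331,090.00 = 5,090.00 subject; 4.3% × 5,090.00 = 218.87
Total: 2,248.77 + 218.87 = 2,467.64

2,467.64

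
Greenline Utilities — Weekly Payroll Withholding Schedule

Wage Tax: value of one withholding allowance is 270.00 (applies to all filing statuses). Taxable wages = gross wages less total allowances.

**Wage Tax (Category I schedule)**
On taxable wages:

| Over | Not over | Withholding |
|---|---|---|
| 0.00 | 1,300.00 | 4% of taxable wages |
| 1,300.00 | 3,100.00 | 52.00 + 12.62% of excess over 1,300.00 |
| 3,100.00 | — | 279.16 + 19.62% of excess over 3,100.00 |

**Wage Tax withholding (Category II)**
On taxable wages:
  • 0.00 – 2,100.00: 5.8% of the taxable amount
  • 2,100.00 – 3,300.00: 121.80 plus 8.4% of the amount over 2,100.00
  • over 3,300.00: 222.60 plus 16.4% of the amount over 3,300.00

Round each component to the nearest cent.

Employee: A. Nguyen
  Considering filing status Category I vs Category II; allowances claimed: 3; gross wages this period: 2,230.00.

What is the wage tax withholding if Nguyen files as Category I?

67.14

Wage Tax (Category I): taxable = 2,230.00 − 3×270.00 = 1,420.00
  52.00 + 12.62% × (1,420.00 − 1,300.00) = 52.00 + 12.62% × 120.00 = 67.14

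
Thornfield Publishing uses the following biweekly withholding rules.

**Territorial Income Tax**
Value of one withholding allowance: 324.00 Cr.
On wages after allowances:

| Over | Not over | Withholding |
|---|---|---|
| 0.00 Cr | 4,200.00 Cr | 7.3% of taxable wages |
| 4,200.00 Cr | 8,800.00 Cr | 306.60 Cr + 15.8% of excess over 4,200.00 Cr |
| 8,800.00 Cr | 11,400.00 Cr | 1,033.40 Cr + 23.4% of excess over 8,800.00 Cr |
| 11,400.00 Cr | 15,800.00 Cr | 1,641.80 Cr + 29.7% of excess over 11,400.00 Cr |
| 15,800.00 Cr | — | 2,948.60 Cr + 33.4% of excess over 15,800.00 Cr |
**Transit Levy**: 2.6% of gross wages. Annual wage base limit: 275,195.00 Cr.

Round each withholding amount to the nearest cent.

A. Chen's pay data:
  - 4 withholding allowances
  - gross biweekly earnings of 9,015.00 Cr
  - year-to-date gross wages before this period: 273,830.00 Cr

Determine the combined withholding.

898.09 Cr

Territorial Income Tax: taxable = 9,015.00 Cr − 4×324.00 Cr = 7,719.00 Cr
  306.60 Cr + 15.8% × (7,719.00 Cr − 4,200.00 Cr) = 306.60 Cr + 15.8% × 3,519.00 Cr = 862.60 Cr
Transit Levy: cap 275,195.00 Cr − YTD 273,830.00 Cr = 1,365.00 Cr subject; 2.6% × 1,365.00 Cr = 35.49 Cr
Total: 862.60 Cr + 35.49 Cr = 898.09 Cr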